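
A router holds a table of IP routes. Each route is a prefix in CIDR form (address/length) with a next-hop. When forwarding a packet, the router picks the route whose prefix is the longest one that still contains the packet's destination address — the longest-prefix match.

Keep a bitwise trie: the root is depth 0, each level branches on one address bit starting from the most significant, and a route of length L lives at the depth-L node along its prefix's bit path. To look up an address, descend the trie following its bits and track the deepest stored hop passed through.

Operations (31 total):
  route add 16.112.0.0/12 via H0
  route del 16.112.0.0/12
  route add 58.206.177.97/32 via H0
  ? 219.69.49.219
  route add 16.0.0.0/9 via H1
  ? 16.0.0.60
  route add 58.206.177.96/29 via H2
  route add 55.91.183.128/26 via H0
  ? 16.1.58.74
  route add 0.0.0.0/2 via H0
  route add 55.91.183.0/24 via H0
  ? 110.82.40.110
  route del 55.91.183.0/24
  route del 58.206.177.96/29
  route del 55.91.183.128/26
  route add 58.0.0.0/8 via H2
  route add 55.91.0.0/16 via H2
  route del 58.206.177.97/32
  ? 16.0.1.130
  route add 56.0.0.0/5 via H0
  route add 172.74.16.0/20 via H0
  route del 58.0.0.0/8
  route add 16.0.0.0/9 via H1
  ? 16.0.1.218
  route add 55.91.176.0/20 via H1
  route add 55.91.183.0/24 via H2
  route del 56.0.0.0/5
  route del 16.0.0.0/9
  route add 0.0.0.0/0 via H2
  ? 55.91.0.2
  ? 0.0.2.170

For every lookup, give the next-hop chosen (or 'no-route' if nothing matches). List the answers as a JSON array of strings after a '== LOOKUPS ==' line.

Trace:
  add 16.112.0.0/12 -> H0 at depth 12
  - 16.112.0.0/12 clear@12
  add 58.206.177.97/32 -> H0 at depth 32
  lookup 219.69.49.219: bits ε walk d0:- -> no-route
  add 16.0.0.0/9 -> H1 at depth 9
  lookup 16.0.0.60: bits 000100000 walk d0:-→d1:-→d2:-→d3:-→d4:-→d5:-→d6:-→d7:-→d8:-→d9:H1 -> H1
  add 58.206.177.96/29 -> H2 at depth 29
  add 55.91.183.128/26 -> H0 at depth 26
  lookup 16.1.58.74: bits 000100000 walk d0:-→d1:-→d2:-→d3:-→d4:-→d5:-→d6:-→d7:-→d8:-→d9:H1 -> H1
  add 0.0.0.0/2 -> H0 at depth 2
  add 55.91.183.0/24 -> H0 at depth 24
  lookup 110.82.40.110: bits 0 walk d0:-→d1:- -> no-route
  - 55.91.183.0/24 clear@24
  - 58.206.177.96/29 clear@29
  - 55.91.183.128/26 clear@26
  add 58.0.0.0/8 -> H2 at depth 8
  add 55.91.0.0/16 -> H2 at depth 16
  - 58.206.177.97/32 clear@32
  lookup 16.0.1.130: bits 000100000 walk d0:-→d1:-→d2:H0→d3:-→d4:-→d5:-→d6:-→d7:-→d8:-→d9:H1 -> H1
  add 56.0.0.0/5 -> H0 at depth 5
  add 172.74.16.0/20 -> H0 at depth 20
  - 58.0.0.0/8 clear@8
  add 16.0.0.0/9 -> H1 at depth 9
  lookup 16.0.1.218: bits 000100000 walk d0:-→d1:-→d2:H0→d3:-→d4:-→d5:-→d6:-→d7:-→d8:-→d9:H1 -> H1
  add 55.91.176.0/20 -> H1 at depth 20
  add 55.91.183.0/24 -> H2 at depth 24
  - 56.0.0.0/5 clear@5
  - 16.0.0.0/9 clear@9
  add 0.0.0.0/0 -> H2 at depth 0
  lookup 55.91.0.2: bits 0011011101011011 walk d0:H2→d1:-→d2:H0→d3:-→d4:-→d5:-→d6:-→d7:-→d8:-→d9:-→d10:-→d11:-→d12:-→d13:-→d14:-→d15:-→d16:H2 -> H2
  lookup 0.0.2.170: bits 000 walk d0:H2→d1:-→d2:H0→d3:- -> H0

== LOOKUPS ==
["no-route","H1","H1","no-route","H1","H1","H2","H0"]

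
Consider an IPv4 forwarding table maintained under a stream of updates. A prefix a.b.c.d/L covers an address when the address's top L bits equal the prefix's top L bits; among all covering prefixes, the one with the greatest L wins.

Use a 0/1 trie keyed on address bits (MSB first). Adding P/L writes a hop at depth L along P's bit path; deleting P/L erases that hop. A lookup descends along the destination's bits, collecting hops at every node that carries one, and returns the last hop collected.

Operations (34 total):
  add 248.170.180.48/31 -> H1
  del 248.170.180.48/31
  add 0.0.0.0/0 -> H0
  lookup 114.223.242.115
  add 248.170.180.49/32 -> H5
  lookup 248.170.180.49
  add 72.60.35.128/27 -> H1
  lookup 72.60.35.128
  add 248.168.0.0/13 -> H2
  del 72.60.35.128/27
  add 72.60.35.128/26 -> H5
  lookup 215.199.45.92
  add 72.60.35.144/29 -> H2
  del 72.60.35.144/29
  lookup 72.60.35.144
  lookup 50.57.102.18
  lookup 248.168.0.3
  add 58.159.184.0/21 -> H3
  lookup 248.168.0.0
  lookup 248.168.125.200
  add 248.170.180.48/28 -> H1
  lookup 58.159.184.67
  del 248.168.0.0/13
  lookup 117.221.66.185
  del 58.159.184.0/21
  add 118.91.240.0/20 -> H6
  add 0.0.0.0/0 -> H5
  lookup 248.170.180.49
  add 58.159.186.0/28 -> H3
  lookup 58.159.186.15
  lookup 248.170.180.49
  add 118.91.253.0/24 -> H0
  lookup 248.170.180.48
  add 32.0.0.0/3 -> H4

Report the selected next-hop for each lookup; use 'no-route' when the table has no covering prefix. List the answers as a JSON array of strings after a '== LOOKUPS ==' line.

Process each operation:
  add 248.170.180.48/31 -> H1 at depth 31
  - 248.170.180.48/31 clear@31
  add 0.0.0.0/0 -> H0 at depth 0
  lookup 114.223.242.115: bits ε walk d0:H0 -> H0
  add 248.170.180.49/32 -> H5 at depth 32
  lookup 248.170.180.49: bits 11111000101010101011010000110001 walk d0:H0→d1:-→d2:-→d3:-→d4:-→d5:-→d6:-→d7:-→d8:-→d9:-→d10:-→d11:-→d12:-→d13:-→d14:-→d15:-→d16:-→d17:-→d18:-→d19:-→d20:-→d21:-→d22:-→d23:-→d24:-→d25:-→d26:-→d27:-→d28:-→d29:-→d30:-→d31:-→d32:H5 -> H5
  add 72.60.35.128/27 -> H1 at depth 27
  lookup 72.60.35.128: bits 010010000011110000100011100 walk d0:H0→d1:-→d2:-→d3:-→d4:-→d5:-→d6:-→d7:-→d8:-→d9:-→d10:-→d11:-→d12:-→d13:-→d14:-→d15:-→d16:-→d17:-→d18:-→d19:-→d20:-→d21:-→d22:-→d23:-→d24:-→d25:-→d26:-→d27:H1 -> H1
  add 248.168.0.0/13 -> H2 at depth 13
  - 72.60.35.128/27 clear@27
  add 72.60.35.128/26 -> H5 at depth 26
  lookup 215.199.45.92: bits 11 walk d0:H0→d1:-→d2:- -> H0
  add 72.60.35.144/29 -> H2 at depth 29
  - 72.60.35.144/29 clear@29
  lookup 72.60.35.144: bits 01001000001111000010001110010 walk d0:H0→d1:-→d2:-→d3:-→d4:-→d5:-→d6:-→d7:-→d8:-→d9:-→d10:-→d11:-→d12:-→d13:-→d14:-→d15:-→d16:-→d17:-→d18:-→d19:-→d20:-→d21:-→d22:-→d23:-→d24:-→d25:-→d26:H5→d27:-→d28:-→d29:- -> H5
  lookup 50.57.102.18: bits 0 walk d0:H0→d1:- -> H0
  lookup 248.168.0.3: bits 11111000101010 walk d0:H0→d1:-→d2:-→d3:-→d4:-→d5:-→d6:-→d7:-→d8:-→d9:-→d10:-→d11:-→d12:-→d13:H2→d14:- -> H2
  add 58.159.184.0/21 -> H3 at depth 21
  lookup 248.168.0.0: bits 11111000101010 walk d0:H0→d1:-→d2:-→d3:-→d4:-→d5:-→d6:-→d7:-→d8:-→d9:-→d10:-→d11:-→d12:-→d13:H2→d14:- -> H2
  lookup 248.168.125.200: bits 11111000101010 walk d0:H0→d1:-→d2:-→d3:-→d4:-→d5:-→d6:-→d7:-→d8:-→d9:-→d10:-→d11:-→d12:-→d13:H2→d14:- -> H2
  add 248.170.180.48/28 -> H1 at depth 28
  lookup 58.159.184.67: bits 001110101001111110111 walk d0:H0→d1:-→d2:-→d3:-→d4:-→d5:-→d6:-→d7:-→d8:-→d9:-→d10:-→d11:-→d12:-→d13:-→d14:-→d15:-→d16:-→d17:-→d18:-→d19:-→d20:-→d21:H3 -> H3
  - 248.168.0.0/13 clear@13
  lookup 117.221.66.185: bits 01 walk d0:H0→d1:-→d2:- -> H0
  - 58.159.184.0/21 clear@21
  add 118.91.240.0/20 -> H6 at depth 20
  add 0.0.0.0/0 -> H5 at depth 0
  lookup 248.170.180.49: bits 11111000101010101011010000110001 walk d0:H5→d1:-→d2:-→d3:-→d4:-→d5:-→d6:-→d7:-→d8:-→d9:-→d10:-→d11:-→d12:-→d13:-→d14:-→d15:-→d16:-→d17:-→d18:-→d19:-→d20:-→d21:-→d22:-→d23:-→d24:-→d25:-→d26:-→d27:-→d28:H1→d29:-→d30:-→d31:-→d32:H5 -> H5
  add 58.159.186.0/28 -> H3 at depth 28
  lookup 58.159.186.15: bits 0011101010011111101110100000 walk d0:H5→d1:-→d2:-→d3:-→d4:-→d5:-→d6:-→d7:-→d8:-→d9:-→d10:-→d11:-→d12:-→d13:-→d14:-→d15:-→d16:-→d17:-→d18:-→d19:-→d20:-→d21:-→d22:-→d23:-→d24:-→d25:-→d26:-→d27:-→d28:H3 -> H3
  lookup 248.170.180.49: bits 11111000101010101011010000110001 walk d0:H5→d1:-→d2:-→d3:-→d4:-→d5:-→d6:-→d7:-→d8:-→d9:-→d10:-→d11:-→d12:-→d13:-→d14:-→d15:-→d16:-→d17:-→d18:-→d19:-→d20:-→d21:-→d22:-→d23:-→d24:-→d25:-→d26:-→d27:-→d28:H1→d29:-→d30:-→d31:-→d32:H5 -> H5
  add 118.91.253.0/24 -> H0 at depth 24
  lookup 248.170.180.48: bits 1111100010101010101101000011000 walk d0:H5→d1:-→d2:-→d3:-→d4:-→d5:-→d6:-→d7:-→d8:-→d9:-→d10:-→d11:-→d12:-→d13:-→d14:-→d15:-→d16:-→d17:-→d18:-→d19:-→d20:-→d21:-→d22:-→d23:-→d24:-→d25:-→d26:-→d27:-→d28:H1→d29:-→d30:-→d31:- -> H1
  add 32.0.0.0/3 -> H4 at depth 3

== LOOKUPS ==
["H0","H5","H1","H0","H5","H0","H2","H2","H2","H3","H0","H5","H3","H5","H1"]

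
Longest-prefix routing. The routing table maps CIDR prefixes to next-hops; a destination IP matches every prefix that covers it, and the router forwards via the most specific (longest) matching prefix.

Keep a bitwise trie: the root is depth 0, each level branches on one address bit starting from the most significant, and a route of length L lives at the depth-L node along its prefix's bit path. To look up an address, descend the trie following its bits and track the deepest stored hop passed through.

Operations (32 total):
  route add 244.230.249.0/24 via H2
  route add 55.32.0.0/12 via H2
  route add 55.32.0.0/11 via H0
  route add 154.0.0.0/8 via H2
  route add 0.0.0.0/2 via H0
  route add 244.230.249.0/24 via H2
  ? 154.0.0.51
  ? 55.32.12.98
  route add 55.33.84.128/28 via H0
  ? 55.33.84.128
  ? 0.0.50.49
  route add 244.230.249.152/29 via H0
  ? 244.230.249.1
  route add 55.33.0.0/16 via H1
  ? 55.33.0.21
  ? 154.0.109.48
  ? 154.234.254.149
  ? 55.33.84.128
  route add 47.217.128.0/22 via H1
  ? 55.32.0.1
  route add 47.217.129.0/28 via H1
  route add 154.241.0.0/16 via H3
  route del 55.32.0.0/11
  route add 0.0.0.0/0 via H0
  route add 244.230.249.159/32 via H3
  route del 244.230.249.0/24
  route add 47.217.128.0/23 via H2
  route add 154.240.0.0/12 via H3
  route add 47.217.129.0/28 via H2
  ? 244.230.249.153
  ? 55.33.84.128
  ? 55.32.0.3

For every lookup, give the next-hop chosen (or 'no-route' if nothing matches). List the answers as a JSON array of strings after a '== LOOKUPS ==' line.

Trace:
  add 244.230.249.0/24 -> H2 at depth 24
  add 55.32.0.0/12 -> H2 at depth 12
  add 55.32.0.0/11 -> H0 at depth 11
  add 154.0.0.0/8 -> H2 at depth 8
  add 0.0.0.0/2 -> H0 at depth 2
  add 244.230.249.0/24 -> H2 at depth 24
  lookup 154.0.0.51: bits 10011010 walk d0:-→d1:-→d2:-→d3:-→d4:-→d5:-→d6:-→d7:-→d8:H2 -> H2
  lookup 55.32.12.98: bits 001101110010 walk d0:-→d1:-→d2:H0→d3:-→d4:-→d5:-→d6:-→d7:-→d8:-→d9:-→d10:-→d11:H0→d12:H2 -> H2
  add 55.33.84.128/28 -> H0 at depth 28
  lookup 55.33.84.128: bits 0011011100100001010101001000 walk d0:-→d1:-→d2:H0→d3:-→d4:-→d5:-→d6:-→d7:-→d8:-→d9:-→d10:-→d11:H0→d12:H2→d13:-→d14:-→d15:-→d16:-→d17:-→d18:-→d19:-→d20:-→d21:-→d22:-→d23:-→d24:-→d25:-→d26:-→d27:-→d28:H0 -> H0
  lookup 0.0.50.49: bits 00 walk d0:-→d1:-→d2:H0 -> H0
  add 244.230.249.152/29 -> H0 at depth 29
  lookup 244.230.249.1: bits 111101001110011011111001 walk d0:-→d1:-→d2:-→d3:-→d4:-→d5:-→d6:-→d7:-→d8:-→d9:-→d10:-→d11:-→d12:-→d13:-→d14:-→d15:-→d16:-→d17:-→d18:-→d19:-→d20:-→d21:-→d22:-→d23:-→d24:H2 -> H2
  add 55.33.0.0/16 -> H1 at depth 16
  lookup 55.33.0.21: bits 00110111001000010 walk d0:-→d1:-→d2:H0→d3:-→d4:-→d5:-→d6:-→d7:-→d8:-→d9:-→d10:-→d11:H0→d12:H2→d13:-→d14:-→d15:-→d16:H1→d17:- -> H1
  lookup 154.0.109.48: bits 10011010 walk d0:-→d1:-→d2:-→d3:-→d4:-→d5:-→d6:-→d7:-→d8:H2 -> H2
  lookup 154.234.254.149: bits 10011010 walk d0:-→d1:-→d2:-→d3:-→d4:-→d5:-→d6:-→d7:-→d8:H2 -> H2
  lookup 55.33.84.128: bits 0011011100100001010101001000 walk d0:-→d1:-→d2:H0→d3:-→d4:-→d5:-→d6:-→d7:-→d8:-→d9:-→d10:-→d11:H0→d12:H2→d13:-→d14:-→d15:-→d16:H1→d17:-→d18:-→d19:-→d20:-→d21:-→d22:-→d23:-→d24:-→d25:-→d26:-→d27:-→d28:H0 -> H0
  add 47.217.128.0/22 -> H1 at depth 22
  lookup 55.32.0.1: bits 001101110010000 walk d0:-→d1:-→d2:H0→d3:-→d4:-→d5:-→d6:-→d7:-→d8:-→d9:-→d10:-→d11:H0→d12:H2→d13:-→d14:-→d15:- -> H2
  add 47.217.129.0/28 -> H1 at depth 28
  add 154.241.0.0/16 -> H3 at depth 16
  del 55.32.0.0/11 (clear depth 11)
  add 0.0.0.0/0 -> H0 at depth 0
  add 244.230.249.159/32 -> H3 at depth 32
  del 244.230.249.0/24 (clear depth 24)
  add 47.217.128.0/23 -> H2 at depth 23
  add 154.240.0.0/12 -> H3 at depth 12
  add 47.217.129.0/28 -> H2 at depth 28
  lookup 244.230.249.153: bits 11110100111001101111100110011 walk d0:H0→d1:-→d2:-→d3:-→d4:-→d5:-→d6:-→d7:-→d8:-→d9:-→d10:-→d11:-→d12:-→d13:-→d14:-→d15:-→d16:-→d17:-→d18:-→d19:-→d20:-→d21:-→d22:-→d23:-→d24:-→d25:-→d26:-→d27:-→d28:-→d29:H0 -> H0
  lookup 55.33.84.128: bits 0011011100100001010101001000 walk d0:H0→d1:-→d2:H0→d3:-→d4:-→d5:-→d6:-→d7:-→d8:-→d9:-→d10:-→d11:-→d12:H2→d13:-→d14:-→d15:-→d16:H1→d17:-→d18:-→d19:-→d20:-→d21:-→d22:-→d23:-→d24:-→d25:-→d26:-→d27:-→d28:H0 -> H0
  lookup 55.32.0.3: bits 001101110010000 walk d0:H0→d1:-→d2:H0→d3:-→d4:-→d5:-→d6:-→d7:-→d8:-→d9:-→d10:-→d11:-→d12:H2→d13:-→d14:-→d15:- -> H2

== LOOKUPS ==
["H2","H2","H0","H0","H2","H1","H2","H2","H0","H2","H0","H0","H2"]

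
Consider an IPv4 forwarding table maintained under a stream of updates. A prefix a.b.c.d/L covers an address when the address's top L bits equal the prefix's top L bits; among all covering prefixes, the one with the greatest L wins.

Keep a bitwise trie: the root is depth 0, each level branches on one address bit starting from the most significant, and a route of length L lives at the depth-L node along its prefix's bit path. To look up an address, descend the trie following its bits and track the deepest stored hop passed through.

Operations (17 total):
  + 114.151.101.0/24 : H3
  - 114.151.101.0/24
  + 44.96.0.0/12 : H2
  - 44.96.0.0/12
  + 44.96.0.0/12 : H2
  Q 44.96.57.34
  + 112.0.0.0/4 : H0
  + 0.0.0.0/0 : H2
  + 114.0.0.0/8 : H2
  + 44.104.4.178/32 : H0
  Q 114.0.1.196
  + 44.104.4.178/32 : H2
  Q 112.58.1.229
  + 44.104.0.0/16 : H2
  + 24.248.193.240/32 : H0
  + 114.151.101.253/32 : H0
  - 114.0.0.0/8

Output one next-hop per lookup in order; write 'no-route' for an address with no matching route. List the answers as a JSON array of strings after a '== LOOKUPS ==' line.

Trace:
  add 114.151.101.0/24 -> H3 at depth 24
  del 114.151.101.0/24 (clear depth 24)
  add 44.96.0.0/12 -> H2 at depth 12
  del 44.96.0.0/12 (clear depth 12)
  add 44.96.0.0/12 -> H2 at depth 12
  Q 44.96.57.34: descend 001011000110 ; hops seen [H2] ; pick H2
  add 112.0.0.0/4 -> H0 at depth 4
  add 0.0.0.0/0 -> H2 at depth 0
  add 114.0.0.0/8 -> H2 at depth 8
  add 44.104.4.178/32 -> H0 at depth 32
  Q 114.0.1.196: descend 01110010 ; hops seen [H2,H0,H2] ; pick H2
  add 44.104.4.178/32 -> H2 at depth 32
  Q 112.58.1.229: descend 011100 ; hops seen [H2,H0] ; pick H0
  add 44.104.0.0/16 -> H2 at depth 16
  add 24.248.193.240/32 -> H0 at depth 32
  add 114.151.101.253/32 -> H0 at depth 32
  del 114.0.0.0/8 (clear depth 8)

== LOOKUPS ==
["H2","H2","H0"]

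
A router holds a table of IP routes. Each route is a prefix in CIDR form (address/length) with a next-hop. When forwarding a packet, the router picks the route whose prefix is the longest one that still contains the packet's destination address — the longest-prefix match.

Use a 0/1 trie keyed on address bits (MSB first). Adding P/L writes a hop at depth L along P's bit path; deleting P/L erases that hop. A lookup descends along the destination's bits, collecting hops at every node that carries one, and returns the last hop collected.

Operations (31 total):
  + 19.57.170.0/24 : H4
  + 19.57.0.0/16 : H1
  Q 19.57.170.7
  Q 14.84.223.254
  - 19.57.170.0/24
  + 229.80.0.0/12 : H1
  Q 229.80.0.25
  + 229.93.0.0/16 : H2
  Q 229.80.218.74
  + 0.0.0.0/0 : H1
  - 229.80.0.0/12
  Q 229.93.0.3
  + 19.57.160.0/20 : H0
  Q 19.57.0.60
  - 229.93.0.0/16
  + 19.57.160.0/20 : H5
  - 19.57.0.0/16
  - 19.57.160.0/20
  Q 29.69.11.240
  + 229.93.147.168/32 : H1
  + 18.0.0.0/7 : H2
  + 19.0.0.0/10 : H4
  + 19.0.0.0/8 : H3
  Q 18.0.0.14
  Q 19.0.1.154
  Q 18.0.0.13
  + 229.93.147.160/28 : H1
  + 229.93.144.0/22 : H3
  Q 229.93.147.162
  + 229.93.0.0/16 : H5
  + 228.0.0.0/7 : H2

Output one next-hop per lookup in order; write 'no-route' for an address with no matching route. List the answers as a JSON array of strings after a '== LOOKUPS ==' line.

Apply in order:
  + 19.57.170.0/24 (H4) depth=24
  + 19.57.0.0/16 (H1) depth=16
  ? 19.57.170.7  path d0:-→d1:-→d2:-→d3:-→d4:-→d5:-→d6:-→d7:-→d8:-→d9:-→d10:-→d11:-→d12:-→d13:-→d14:-→d15:-→d16:H1→d17:-→d18:-→d19:-→d20:-→d21:-→d22:-→d23:-→d24:H4  best=H4
  ? 14.84.223.254  path d0:-→d1:-→d2:-→d3:-  best=no-route
  del 19.57.170.0/24 (clear depth 24)
  + 229.80.0.0/12 (H1) depth=12
  ? 229.80.0.25  path d0:-→d1:-→d2:-→d3:-→d4:-→d5:-→d6:-→d7:-→d8:-→d9:-→d10:-→d11:-→d12:H1  best=H1
  + 229.93.0.0/16 (H2) depth=16
  ? 229.80.218.74  path d0:-→d1:-→d2:-→d3:-→d4:-→d5:-→d6:-→d7:-→d8:-→d9:-→d10:-→d11:-→d12:H1  best=H1
  + 0.0.0.0/0 (H1) depth=0
  del 229.80.0.0/12 (clear depth 12)
  ? 229.93.0.3  path d0:H1→d1:-→d2:-→d3:-→d4:-→d5:-→d6:-→d7:-→d8:-→d9:-→d10:-→d11:-→d12:-→d13:-→d14:-→d15:-→d16:H2  best=H2
  + 19.57.160.0/20 (H0) depth=20
  ? 19.57.0.60  path d0:H1→d1:-→d2:-→d3:-→d4:-→d5:-→d6:-→d7:-→d8:-→d9:-→d10:-→d11:-→d12:-→d13:-→d14:-→d15:-→d16:H1  best=H1
  del 229.93.0.0/16 (clear depth 16)
  + 19.57.160.0/20 (H5) depth=20
  del 19.57.0.0/16 (clear depth 16)
  del 19.57.160.0/20 (clear depth 20)
  ? 29.69.11.240  path d0:H1→d1:-→d2:-→d3:-→d4:-  best=H1
  + 229.93.147.168/32 (H1) depth=32
  + 18.0.0.0/7 (H2) depth=7
  + 19.0.0.0/10 (H4) depth=10
  + 19.0.0.0/8 (H3) depth=8
  ? 18.0.0.14  path d0:H1→d1:-→d2:-→d3:-→d4:-→d5:-→d6:-→d7:H2  best=H2
  ? 19.0.1.154  path d0:H1→d1:-→d2:-→d3:-→d4:-→d5:-→d6:-→d7:H2→d8:H3→d9:-→d10:H4  best=H4
  ? 18.0.0.13  path d0:H1→d1:-→d2:-→d3:-→d4:-→d5:-→d6:-→d7:H2  best=H2
  + 229.93.147.160/28 (H1) depth=28
  + 229.93.144.0/22 (H3) depth=22
  ? 229.93.147.162  path d0:H1→d1:-→d2:-→d3:-→d4:-→d5:-→d6:-→d7:-→d8:-→d9:-→d10:-→d11:-→d12:-→d13:-→d14:-→d15:-→d16:-→d17:-→d18:-→d19:-→d20:-→d21:-→d22:H3→d23:-→d24:-→d25:-→d26:-→d27:-→d28:H1  best=H1
  + 229.93.0.0/16 (H5) depth=16
  + 228.0.0.0/7 (H2) depth=7

== LOOKUPS ==
["H4","no-route","H1","H1","H2","H1","H1","H2","H4","H2","H1"]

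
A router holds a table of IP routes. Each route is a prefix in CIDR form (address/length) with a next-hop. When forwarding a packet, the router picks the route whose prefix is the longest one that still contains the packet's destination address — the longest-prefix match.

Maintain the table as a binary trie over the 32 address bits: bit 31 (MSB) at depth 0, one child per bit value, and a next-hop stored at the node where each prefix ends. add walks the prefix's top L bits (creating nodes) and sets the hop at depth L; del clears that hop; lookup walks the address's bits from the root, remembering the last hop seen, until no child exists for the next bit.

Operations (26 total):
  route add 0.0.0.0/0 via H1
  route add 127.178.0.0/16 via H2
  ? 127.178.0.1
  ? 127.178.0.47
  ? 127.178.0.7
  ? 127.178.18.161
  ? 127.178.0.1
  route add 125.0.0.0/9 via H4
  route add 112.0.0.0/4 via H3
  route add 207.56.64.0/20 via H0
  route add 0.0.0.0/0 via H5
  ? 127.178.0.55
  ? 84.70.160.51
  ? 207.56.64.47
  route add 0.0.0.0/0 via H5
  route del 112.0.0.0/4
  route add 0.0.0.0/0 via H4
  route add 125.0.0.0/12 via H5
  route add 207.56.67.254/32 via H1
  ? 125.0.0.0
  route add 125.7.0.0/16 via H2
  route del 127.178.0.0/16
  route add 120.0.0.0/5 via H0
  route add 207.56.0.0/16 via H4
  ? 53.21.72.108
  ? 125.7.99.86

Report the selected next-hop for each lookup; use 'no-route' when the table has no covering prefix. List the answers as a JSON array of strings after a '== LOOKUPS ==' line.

Process each operation:
  + 0.0.0.0/0 (H1) depth=0
  + 127.178.0.0/16 (H2) depth=16
  Q 127.178.0.1: descend 0111111110110010 ; hops seen [H1,H2] ; pick H2
  Q 127.178.0.47: descend 0111111110110010 ; hops seen [H1,H2] ; pick H2
  Q 127.178.0.7: descend 0111111110110010 ; hops seen [H1,H2] ; pick H2
  Q 127.178.18.161: descend 0111111110110010 ; hops seen [H1,H2] ; pick H2
  Q 127.178.0.1: descend 0111111110110010 ; hops seen [H1,H2] ; pick H2
  + 125.0.0.0/9 (H4) depth=9
  + 112.0.0.0/4 (H3) depth=4
  + 207.56.64.0/20 (H0) depth=20
  + 0.0.0.0/0 (H5) depth=0
  Q 127.178.0.55: descend 0111111110110010 ; hops seen [H5,H3,H2] ; pick H2
  Q 84.70.160.51: descend 01 ; hops seen [H5] ; pick H5
  Q 207.56.64.47: descend 11001111001110000100 ; hops seen [H5,H0] ; pick H0
  + 0.0.0.0/0 (H5) depth=0
  del 112.0.0.0/4 (clear depth 4)
  + 0.0.0.0/0 (H4) depth=0
  + 125.0.0.0/12 (H5) depth=12
  + 207.56.67.254/32 (H1) depth=32
  Q 125.0.0.0: descend 011111010000 ; hops seen [H4,H4,H5] ; pick H5
  + 125.7.0.0/16 (H2) depth=16
  del 127.178.0.0/16 (clear depth 16)
  + 120.0.0.0/5 (H0) depth=5
  + 207.56.0.0/16 (H4) depth=16
  Q 53.21.72.108: descend 0 ; hops seen [H4] ; pick H4
  Q 125.7.99.86: descend 0111110100000111 ; hops seen [H4,H0,H4,H5,H2] ; pick H2

== LOOKUPS ==
["H2","H2","H2","H2","H2","H2","H5","H0","H5","H4","H2"]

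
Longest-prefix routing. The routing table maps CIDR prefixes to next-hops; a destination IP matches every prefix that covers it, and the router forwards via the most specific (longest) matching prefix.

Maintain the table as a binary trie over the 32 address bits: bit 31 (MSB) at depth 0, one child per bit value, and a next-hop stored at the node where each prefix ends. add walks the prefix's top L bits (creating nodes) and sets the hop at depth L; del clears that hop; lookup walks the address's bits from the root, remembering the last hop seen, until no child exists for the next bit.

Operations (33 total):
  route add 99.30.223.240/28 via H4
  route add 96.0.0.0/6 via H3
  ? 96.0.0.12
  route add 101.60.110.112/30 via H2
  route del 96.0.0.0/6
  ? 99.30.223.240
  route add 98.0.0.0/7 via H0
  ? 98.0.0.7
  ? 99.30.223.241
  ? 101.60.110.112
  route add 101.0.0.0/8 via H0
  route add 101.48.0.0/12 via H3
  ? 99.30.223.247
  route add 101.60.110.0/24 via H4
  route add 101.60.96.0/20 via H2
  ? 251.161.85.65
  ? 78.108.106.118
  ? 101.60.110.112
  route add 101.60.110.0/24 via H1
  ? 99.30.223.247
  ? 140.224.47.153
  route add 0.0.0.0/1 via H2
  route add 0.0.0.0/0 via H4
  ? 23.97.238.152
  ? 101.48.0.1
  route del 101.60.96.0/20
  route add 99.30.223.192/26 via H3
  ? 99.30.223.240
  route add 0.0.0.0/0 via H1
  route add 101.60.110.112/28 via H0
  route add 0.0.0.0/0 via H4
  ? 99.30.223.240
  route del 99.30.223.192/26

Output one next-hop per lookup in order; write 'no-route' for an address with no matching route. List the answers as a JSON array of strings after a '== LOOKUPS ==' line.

Trace:
  add 99.30.223.240/28 -> H4 at depth 28
  add 96.0.0.0/6 -> H3 at depth 6
  Q 96.0.0.12: descend 011000 ; hops seen [H3] ; pick H3
  add 101.60.110.112/30 -> H2 at depth 30
  - 96.0.0.0/6 clear@6
  Q 99.30.223.240: descend 0110001100011110110111111111 ; hops seen [H4] ; pick H4
  add 98.0.0.0/7 -> H0 at depth 7
  Q 98.0.0.7: descend 0110001 ; hops seen [H0] ; pick H0
  Q 99.30.223.241: descend 0110001100011110110111111111 ; hops seen [H0,H4] ; pick H4
  Q 101.60.110.112: descend 011001010011110001101110011100 ; hops seen [H2] ; pick H2
  add 101.0.0.0/8 -> H0 at depth 8
  add 101.48.0.0/12 -> H3 at depth 12
  Q 99.30.223.247: descend 0110001100011110110111111111 ; hops seen [H0,H4] ; pick H4
  add 101.60.110.0/24 -> H4 at depth 24
  add 101.60.96.0/20 -> H2 at depth 20
  Q 251.161.85.65: descend ε ; hops seen [∅] ; pick no-route
  Q 78.108.106.118: descend 01 ; hops seen [∅] ; pick no-route
  Q 101.60.110.112: descend 011001010011110001101110011100 ; hops seen [H0,H3,H2,H4,H2] ; pick H2
  add 101.60.110.0/24 -> H1 at depth 24
  Q 99.30.223.247: descend 0110001100011110110111111111 ; hops seen [H0,H4] ; pick H4
  Q 140.224.47.153: descend ε ; hops seen [∅] ; pick no-route
  add 0.0.0.0/1 -> H2 at depth 1
  add 0.0.0.0/0 -> H4 at depth 0
  Q 23.97.238.152: descend 0 ; hops seen [H4,H2] ; pick H2
  Q 101.48.0.1: descend 011001010011 ; hops seen [H4,H2,H0,H3] ; pick H3
  - 101.60.96.0/20 clear@20
  add 99.30.223.192/26 -> H3 at depth 26
  Q 99.30.223.240: descend 0110001100011110110111111111 ; hops seen [H4,H2,H0,H3,H4] ; pick H4
  add 0.0.0.0/0 -> H1 at depth 0
  add 101.60.110.112/28 -> H0 at depth 28
  add 0.0.0.0/0 -> H4 at depth 0
  Q 99.30.223.240: descend 0110001100011110110111111111 ; hops seen [H4,H2,H0,H3,H4] ; pick H4
  - 99.30.223.192/26 clear@26

== LOOKUPS ==
["H3","H4","H0","H4","H2","H4","no-route","no-route","H2","H4","no-route","H2","H3","H4","H4"]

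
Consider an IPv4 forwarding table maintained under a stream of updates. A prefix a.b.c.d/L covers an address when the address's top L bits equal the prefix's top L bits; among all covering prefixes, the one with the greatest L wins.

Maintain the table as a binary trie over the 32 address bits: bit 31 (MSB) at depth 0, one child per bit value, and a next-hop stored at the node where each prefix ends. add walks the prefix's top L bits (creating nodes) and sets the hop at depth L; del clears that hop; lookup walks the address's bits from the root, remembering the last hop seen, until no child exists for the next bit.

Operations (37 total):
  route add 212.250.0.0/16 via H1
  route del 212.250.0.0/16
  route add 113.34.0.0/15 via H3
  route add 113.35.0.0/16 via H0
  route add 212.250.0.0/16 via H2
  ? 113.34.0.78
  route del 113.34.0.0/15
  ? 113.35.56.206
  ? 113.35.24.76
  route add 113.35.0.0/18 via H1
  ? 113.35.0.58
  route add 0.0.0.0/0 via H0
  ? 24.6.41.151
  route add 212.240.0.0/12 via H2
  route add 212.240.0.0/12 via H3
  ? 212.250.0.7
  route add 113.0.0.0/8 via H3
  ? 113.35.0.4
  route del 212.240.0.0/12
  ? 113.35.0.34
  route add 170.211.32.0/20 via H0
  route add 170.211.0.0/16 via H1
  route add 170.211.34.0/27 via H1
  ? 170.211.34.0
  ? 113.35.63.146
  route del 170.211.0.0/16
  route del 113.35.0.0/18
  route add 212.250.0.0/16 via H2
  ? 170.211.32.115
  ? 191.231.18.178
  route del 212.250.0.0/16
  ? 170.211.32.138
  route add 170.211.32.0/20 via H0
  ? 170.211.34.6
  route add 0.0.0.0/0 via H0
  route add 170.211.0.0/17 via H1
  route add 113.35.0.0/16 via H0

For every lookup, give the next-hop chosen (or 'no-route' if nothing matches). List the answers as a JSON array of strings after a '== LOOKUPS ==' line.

Process each operation:
  add 212.250.0.0/16 -> H1 at depth 16
  - 212.250.0.0/16 clear@16
  add 113.34.0.0/15 -> H3 at depth 15
  add 113.35.0.0/16 -> H0 at depth 16
  add 212.250.0.0/16 -> H2 at depth 16
  ? 113.34.0.78  path d0:-→d1:-→d2:-→d3:-→d4:-→d5:-→d6:-→d7:-→d8:-→d9:-→d10:-→d11:-→d12:-→d13:-→d14:-→d15:H3  best=H3
  - 113.34.0.0/15 clear@15
  ? 113.35.56.206  path d0:-→d1:-→d2:-→d3:-→d4:-→d5:-→d6:-→d7:-→d8:-→d9:-→d10:-→d11:-→d12:-→d13:-→d14:-→d15:-→d16:H0  best=H0
  ? 113.35.24.76  path d0:-→d1:-→d2:-→d3:-→d4:-→d5:-→d6:-→d7:-→d8:-→d9:-→d10:-→d11:-→d12:-→d13:-→d14:-→d15:-→d16:H0  best=H0
  add 113.35.0.0/18 -> H1 at depth 18
  ? 113.35.0.58  path d0:-→d1:-→d2:-→d3:-→d4:-→d5:-→d6:-→d7:-→d8:-→d9:-→d10:-→d11:-→d12:-→d13:-→d14:-→d15:-→d16:H0→d17:-→d18:H1  best=H1
  add 0.0.0.0/0 -> H0 at depth 0
  ? 24.6.41.151  path d0:H0→d1:-  best=H0
  add 212.240.0.0/12 -> H2 at depth 12
  add 212.240.0.0/12 -> H3 at depth 12
  ? 212.250.0.7  path d0:H0→d1:-→d2:-→d3:-→d4:-→d5:-→d6:-→d7:-→d8:-→d9:-→d10:-→d11:-→d12:H3→d13:-→d14:-→d15:-→d16:H2  best=H2
  add 113.0.0.0/8 -> H3 at depth 8
  ? 113.35.0.4  path d0:H0→d1:-→d2:-→d3:-→d4:-→d5:-→d6:-→d7:-→d8:H3→d9:-→d10:-→d11:-→d12:-→d13:-→d14:-→d15:-→d16:H0→d17:-→d18:H1  best=H1
  - 212.240.0.0/12 clear@12
  ? 113.35.0.34  path d0:H0→d1:-→d2:-→d3:-→d4:-→d5:-→d6:-→d7:-→d8:H3→d9:-→d10:-→d11:-→d12:-→d13:-→d14:-→d15:-→d16:H0→d17:-→d18:H1  best=H1
  add 170.211.32.0/20 -> H0 at depth 20
  add 170.211.0.0/16 -> H1 at depth 16
  add 170.211.34.0/27 -> H1 at depth 27
  ? 170.211.34.0  path d0:H0→d1:-→d2:-→d3:-→d4:-→d5:-→d6:-→d7:-→d8:-→d9:-→d10:-→d11:-→d12:-→d13:-→d14:-→d15:-→d16:H1→d17:-→d18:-→d19:-→d20:H0→d21:-→d22:-→d23:-→d24:-→d25:-→d26:-→d27:H1  best=H1
  ? 113.35.63.146  path d0:H0→d1:-→d2:-→d3:-→d4:-→d5:-→d6:-→d7:-→d8:H3→d9:-→d10:-→d11:-→d12:-→d13:-→d14:-→d15:-→d16:H0→d17:-→d18:H1  best=H1
  - 170.211.0.0/16 clear@16
  - 113.35.0.0/18 clear@18
  add 212.250.0.0/16 -> H2 at depth 16
  ? 170.211.32.115  path d0:H0→d1:-→d2:-→d3:-→d4:-→d5:-→d6:-→d7:-→d8:-→d9:-→d10:-→d11:-→d12:-→d13:-→d14:-→d15:-→d16:-→d17:-→d18:-→d19:-→d20:H0→d21:-→d22:-  best=H0
  ? 191.231.18.178  path d0:H0→d1:-→d2:-→d3:-  best=H0
  - 212.250.0.0/16 clear@16
  ? 170.211.32.138  path d0:H0→d1:-→d2:-→d3:-→d4:-→d5:-→d6:-→d7:-→d8:-→d9:-→d10:-→d11:-→d12:-→d13:-→d14:-→d15:-→d16:-→d17:-→d18:-→d19:-→d20:H0→d21:-→d22:-  best=H0
  add 170.211.32.0/20 -> H0 at depth 20
  ? 170.211.34.6  path d0:H0→d1:-→d2:-→d3:-→d4:-→d5:-→d6:-→d7:-→d8:-→d9:-→d10:-→d11:-→d12:-→d13:-→d14:-→d15:-→d16:-→d17:-→d18:-→d19:-→d20:H0→d21:-→d22:-→d23:-→d24:-→d25:-→d26:-→d27:H1  best=H1
  add 0.0.0.0/0 -> H0 at depth 0
  add 170.211.0.0/17 -> H1 at depth 17
  add 113.35.0.0/16 -> H0 at depth 16

== LOOKUPS ==
["H3","H0","H0","H1","H0","H2","H1","H1","H1","H1","H0","H0","H0","H1"]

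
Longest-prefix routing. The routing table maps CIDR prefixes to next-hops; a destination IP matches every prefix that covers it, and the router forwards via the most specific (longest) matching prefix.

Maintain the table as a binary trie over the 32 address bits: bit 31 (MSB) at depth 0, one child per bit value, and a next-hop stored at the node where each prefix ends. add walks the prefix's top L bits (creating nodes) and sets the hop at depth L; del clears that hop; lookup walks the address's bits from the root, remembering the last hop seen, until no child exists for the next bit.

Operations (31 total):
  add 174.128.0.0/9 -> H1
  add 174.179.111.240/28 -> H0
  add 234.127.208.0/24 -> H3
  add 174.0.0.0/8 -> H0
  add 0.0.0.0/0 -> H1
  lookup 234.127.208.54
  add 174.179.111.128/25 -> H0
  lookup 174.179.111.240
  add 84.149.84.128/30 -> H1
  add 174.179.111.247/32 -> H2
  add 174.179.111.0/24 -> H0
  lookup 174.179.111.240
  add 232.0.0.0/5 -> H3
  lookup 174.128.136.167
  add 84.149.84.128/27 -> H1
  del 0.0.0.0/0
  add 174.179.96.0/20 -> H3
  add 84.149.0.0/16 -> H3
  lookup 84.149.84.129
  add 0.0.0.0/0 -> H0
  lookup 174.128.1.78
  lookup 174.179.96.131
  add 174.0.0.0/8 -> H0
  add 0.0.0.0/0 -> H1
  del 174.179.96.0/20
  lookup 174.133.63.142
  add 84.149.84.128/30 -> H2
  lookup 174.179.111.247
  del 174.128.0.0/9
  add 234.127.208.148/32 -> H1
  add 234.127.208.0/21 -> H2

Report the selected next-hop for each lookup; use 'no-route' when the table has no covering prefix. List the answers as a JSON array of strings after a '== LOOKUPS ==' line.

Trace:
  add 174.128.0.0/9 -> H1 at depth 9
  add 174.179.111.240/28 -> H0 at depth 28
  add 234.127.208.0/24 -> H3 at depth 24
  add 174.0.0.0/8 -> H0 at depth 8
  add 0.0.0.0/0 -> H1 at depth 0
  ? 234.127.208.54  path d0:H1→d1:-→d2:-→d3:-→d4:-→d5:-→d6:-→d7:-→d8:-→d9:-→d10:-→d11:-→d12:-→d13:-→d14:-→d15:-→d16:-→d17:-→d18:-→d19:-→d20:-→d21:-→d22:-→d23:-→d24:H3  best=H3
  add 174.179.111.128/25 -> H0 at depth 25
  ? 174.179.111.240  path d0:H1→d1:-→d2:-→d3:-→d4:-→d5:-→d6:-→d7:-→d8:H0→d9:H1→d10:-→d11:-→d12:-→d13:-→d14:-→d15:-→d16:-→d17:-→d18:-→d19:-→d20:-→d21:-→d22:-→d23:-→d24:-→d25:H0→d26:-→d27:-→d28:H0  best=H0
  add 84.149.84.128/30 -> H1 at depth 30
  add 174.179.111.247/32 -> H2 at depth 32
  add 174.179.111.0/24 -> H0 at depth 24
  ? 174.179.111.240  path d0:H1→d1:-→d2:-→d3:-→d4:-→d5:-→d6:-→d7:-→d8:H0→d9:H1→d10:-→d11:-→d12:-→d13:-→d14:-→d15:-→d16:-→d17:-→d18:-→d19:-→d20:-→d21:-→d22:-→d23:-→d24:H0→d25:H0→d26:-→d27:-→d28:H0→d29:-  best=H0
  add 232.0.0.0/5 -> H3 at depth 5
  ? 174.128.136.167  path d0:H1→d1:-→d2:-→d3:-→d4:-→d5:-→d6:-→d7:-→d8:H0→d9:H1→d10:-  best=H1
  add 84.149.84.128/27 -> H1 at depth 27
  del 0.0.0.0/0 (clear depth 0)
  add 174.179.96.0/20 -> H3 at depth 20
  add 84.149.0.0/16 -> H3 at depth 16
  ? 84.149.84.129  path d0:-→d1:-→d2:-→d3:-→d4:-→d5:-→d6:-→d7:-→d8:-→d9:-→d10:-→d11:-→d12:-→d13:-→d14:-→d15:-→d16:H3→d17:-→d18:-→d19:-→d20:-→d21:-→d22:-→d23:-→d24:-→d25:-→d26:-→d27:H1→d28:-→d29:-→d30:H1  best=H1
  add 0.0.0.0/0 -> H0 at depth 0
  ? 174.128.1.78  path d0:H0→d1:-→d2:-→d3:-→d4:-→d5:-→d6:-→d7:-→d8:H0→d9:H1→d10:-  best=H1
  ? 174.179.96.131  path d0:H0→d1:-→d2:-→d3:-→d4:-→d5:-→d6:-→d7:-→d8:H0→d9:H1→d10:-→d11:-→d12:-→d13:-→d14:-→d15:-→d16:-→d17:-→d18:-→d19:-→d20:H3  best=H3
  add 174.0.0.0/8 -> H0 at depth 8
  add 0.0.0.0/0 -> H1 at depth 0
  del 174.179.96.0/20 (clear depth 20)
  ? 174.133.63.142  path d0:H1→d1:-→d2:-→d3:-→d4:-→d5:-→d6:-→d7:-→d8:H0→d9:H1→d10:-  best=H1
  add 84.149.84.128/30 -> H2 at depth 30
  ? 174.179.111.247  path d0:H1→d1:-→d2:-→d3:-→d4:-→d5:-→d6:-→d7:-→d8:H0→d9:H1→d10:-→d11:-→d12:-→d13:-→d14:-→d15:-→d16:-→d17:-→d18:-→d19:-→d20:-→d21:-→d22:-→d23:-→d24:H0→d25:H0→d26:-→d27:-→d28:H0→d29:-→d30:-→d31:-→d32:H2  best=H2
  del 174.128.0.0/9 (clear depth 9)
  add 234.127.208.148/32 -> H1 at depth 32
  add 234.127.208.0/21 -> H2 at depth 21

== LOOKUPS ==
["H3","H0","H0","H1","H1","H1","H3","H1","H2"]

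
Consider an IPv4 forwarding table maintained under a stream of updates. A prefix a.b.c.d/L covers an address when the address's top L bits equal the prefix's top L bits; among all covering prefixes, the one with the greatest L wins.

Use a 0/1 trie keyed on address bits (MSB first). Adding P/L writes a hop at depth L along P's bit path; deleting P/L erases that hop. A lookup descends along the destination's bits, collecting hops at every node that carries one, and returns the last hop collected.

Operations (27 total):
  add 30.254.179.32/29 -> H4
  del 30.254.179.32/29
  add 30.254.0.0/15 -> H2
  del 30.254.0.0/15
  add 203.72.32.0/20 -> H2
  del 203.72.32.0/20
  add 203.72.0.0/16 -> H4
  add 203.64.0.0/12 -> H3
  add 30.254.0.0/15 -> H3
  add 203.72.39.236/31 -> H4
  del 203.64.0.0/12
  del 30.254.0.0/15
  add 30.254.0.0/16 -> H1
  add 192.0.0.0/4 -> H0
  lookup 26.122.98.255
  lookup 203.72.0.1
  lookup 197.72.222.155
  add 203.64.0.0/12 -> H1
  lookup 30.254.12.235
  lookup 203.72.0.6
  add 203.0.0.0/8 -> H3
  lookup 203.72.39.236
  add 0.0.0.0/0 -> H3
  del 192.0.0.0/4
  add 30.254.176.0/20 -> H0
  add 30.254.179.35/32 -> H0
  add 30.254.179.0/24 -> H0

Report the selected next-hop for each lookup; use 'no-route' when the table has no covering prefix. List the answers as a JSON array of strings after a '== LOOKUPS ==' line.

Apply in order:
  + 30.254.179.32/29 (H4) depth=29
  del 30.254.179.32/29 (clear depth 29)
  + 30.254.0.0/15 (H2) depth=15
  del 30.254.0.0/15 (clear depth 15)
  + 203.72.32.0/20 (H2) depth=20
  del 203.72.32.0/20 (clear depth 20)
  + 203.72.0.0/16 (H4) depth=16
  + 203.64.0.0/12 (H3) depth=12
  + 30.254.0.0/15 (H3) depth=15
  + 203.72.39.236/31 (H4) depth=31
  del 203.64.0.0/12 (clear depth 12)
  del 30.254.0.0/15 (clear depth 15)
  + 30.254.0.0/16 (H1) depth=16
  + 192.0.0.0/4 (H0) depth=4
  lookup 26.122.98.255: bits 00011 walk d0:-→d1:-→d2:-→d3:-→d4:-→d5:- -> no-route
  lookup 203.72.0.1: bits 110010110100100000 walk d0:-→d1:-→d2:-→d3:-→d4:H0→d5:-→d6:-→d7:-→d8:-→d9:-→d10:-→d11:-→d12:-→d13:-→d14:-→d15:-→d16:H4→d17:-→d18:- -> H4
  lookup 197.72.222.155: bits 1100 walk d0:-→d1:-→d2:-→d3:-→d4:H0 -> H0
  + 203.64.0.0/12 (H1) depth=12
  lookup 30.254.12.235: bits 0001111011111110 walk d0:-→d1:-→d2:-→d3:-→d4:-→d5:-→d6:-→d7:-→d8:-→d9:-→d10:-→d11:-→d12:-→d13:-→d14:-→d15:-→d16:H1 -> H1
  lookup 203.72.0.6: bits 110010110100100000 walk d0:-→d1:-→d2:-→d3:-→d4:H0→d5:-→d6:-→d7:-→d8:-→d9:-→d10:-→d11:-→d12:H1→d13:-→d14:-→d15:-→d16:H4→d17:-→d18:- -> H4
  + 203.0.0.0/8 (H3) depth=8
  lookup 203.72.39.236: bits 1100101101001000001001111110110 walk d0:-→d1:-→d2:-→d3:-→d4:H0→d5:-→d6:-→d7:-→d8:H3→d9:-→d10:-→d11:-→d12:H1→d13:-→d14:-→d15:-→d16:H4→d17:-→d18:-→d19:-→d20:-→d21:-→d22:-→d23:-→d24:-→d25:-→d26:-→d27:-→d28:-→d29:-→d30:-→d31:H4 -> H4
  + 0.0.0.0/0 (H3) depth=0
  del 192.0.0.0/4 (clear depth 4)
  + 30.254.176.0/20 (H0) depth=20
  + 30.254.179.35/32 (H0) depth=32
  + 30.254.179.0/24 (H0) depth=24

== LOOKUPS ==
["no-route","H4","H0","H1","H4","H4"]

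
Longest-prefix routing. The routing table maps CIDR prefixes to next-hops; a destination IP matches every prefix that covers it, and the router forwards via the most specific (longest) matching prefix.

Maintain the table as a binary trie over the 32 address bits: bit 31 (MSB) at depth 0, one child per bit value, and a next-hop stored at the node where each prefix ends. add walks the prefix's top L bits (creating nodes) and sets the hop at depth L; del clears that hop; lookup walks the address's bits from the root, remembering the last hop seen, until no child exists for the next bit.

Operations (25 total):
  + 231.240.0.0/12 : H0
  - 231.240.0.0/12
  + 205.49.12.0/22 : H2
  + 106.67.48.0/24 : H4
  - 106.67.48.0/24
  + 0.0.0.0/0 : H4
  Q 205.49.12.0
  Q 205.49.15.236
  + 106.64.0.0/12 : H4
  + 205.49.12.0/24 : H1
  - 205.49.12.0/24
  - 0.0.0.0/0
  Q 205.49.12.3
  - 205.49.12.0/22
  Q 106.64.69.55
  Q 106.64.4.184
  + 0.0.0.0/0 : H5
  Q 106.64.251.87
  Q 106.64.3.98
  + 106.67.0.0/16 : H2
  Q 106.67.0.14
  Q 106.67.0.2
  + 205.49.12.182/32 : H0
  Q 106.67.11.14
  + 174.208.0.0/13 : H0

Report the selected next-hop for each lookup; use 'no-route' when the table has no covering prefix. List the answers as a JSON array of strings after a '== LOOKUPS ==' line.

Trace:
  add 231.240.0.0/12 -> H0 at depth 12
  - 231.240.0.0/12 clear@12
  add 205.49.12.0/22 -> H2 at depth 22
  add 106.67.48.0/24 -> H4 at depth 24
  - 106.67.48.0/24 clear@24
  add 0.0.0.0/0 -> H4 at depth 0
  ? 205.49.12.0  path d0:H4→d1:-→d2:-→d3:-→d4:-→d5:-→d6:-→d7:-→d8:-→d9:-→d10:-→d11:-→d12:-→d13:-→d14:-→d15:-→d16:-→d17:-→d18:-→d19:-→d20:-→d21:-→d22:H2  best=H2
  ? 205.49.15.236  path d0:H4→d1:-→d2:-→d3:-→d4:-→d5:-→d6:-→d7:-→d8:-→d9:-→d10:-→d11:-→d12:-→d13:-→d14:-→d15:-→d16:-→d17:-→d18:-→d19:-→d20:-→d21:-→d22:H2  best=H2
  add 106.64.0.0/12 -> H4 at depth 12
  add 205.49.12.0/24 -> H1 at depth 24
  - 205.49.12.0/24 clear@24
  - 0.0.0.0/0 clear@0
  ? 205.49.12.3  path d0:-→d1:-→d2:-→d3:-→d4:-→d5:-→d6:-→d7:-→d8:-→d9:-→d10:-→d11:-→d12:-→d13:-→d14:-→d15:-→d16:-→d17:-→d18:-→d19:-→d20:-→d21:-→d22:H2→d23:-→d24:-  best=H2
  - 205.49.12.0/22 clear@22
  ? 106.64.69.55  path d0:-→d1:-→d2:-→d3:-→d4:-→d5:-→d6:-→d7:-→d8:-→d9:-→d10:-→d11:-→d12:H4→d13:-→d14:-  best=H4
  ? 106.64.4.184  path d0:-→d1:-→d2:-→d3:-→d4:-→d5:-→d6:-→d7:-→d8:-→d9:-→d10:-→d11:-→d12:H4→d13:-→d14:-  best=H4
  add 0.0.0.0/0 -> H5 at depth 0
  ? 106.64.251.87  path d0:H5→d1:-→d2:-→d3:-→d4:-→d5:-→d6:-→d7:-→d8:-→d9:-→d10:-→d11:-→d12:H4→d13:-→d14:-  best=H4
  ? 106.64.3.98  path d0:H5→d1:-→d2:-→d3:-→d4:-→d5:-→d6:-→d7:-→d8:-→d9:-→d10:-→d11:-→d12:H4→d13:-→d14:-  best=H4
  add 106.67.0.0/16 -> H2 at depth 16
  ? 106.67.0.14  path d0:H5→d1:-→d2:-→d3:-→d4:-→d5:-→d6:-→d7:-→d8:-→d9:-→d10:-→d11:-→d12:H4→d13:-→d14:-→d15:-→d16:H2→d17:-→d18:-  best=H2
  ? 106.67.0.2  path d0:H5→d1:-→d2:-→d3:-→d4:-→d5:-→d6:-→d7:-→d8:-→d9:-→d10:-→d11:-→d12:H4→d13:-→d14:-→d15:-→d16:H2→d17:-→d18:-  best=H2
  add 205.49.12.182/32 -> H0 at depth 32
  ? 106.67.11.14  path d0:H5→d1:-→d2:-→d3:-→d4:-→d5:-→d6:-→d7:-→d8:-→d9:-→d10:-→d11:-→d12:H4→d13:-→d14:-→d15:-→d16:H2→d17:-→d18:-  best=H2
  add 174.208.0.0/13 -> H0 at depth 13

== LOOKUPS ==
["H2","H2","H2","H4","H4","H4","H4","H2","H2","H2"]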